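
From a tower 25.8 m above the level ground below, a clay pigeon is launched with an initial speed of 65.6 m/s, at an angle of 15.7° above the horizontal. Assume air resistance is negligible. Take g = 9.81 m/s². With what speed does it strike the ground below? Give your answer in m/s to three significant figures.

Horizontal component vₓ = 65.60 cos 15.7° = 63.15 m/s; vertical v_y0 = 65.60 sin 15.7° = 17.75 m/s.
The projectile lands when y = 25.8 + (17.75) t − ½·9.81·t² = 0. Positive root: t = (17.75 + √(17.75² + 2·9.81·25.8)) / 9.81 = (17.75 + 28.66) / 9.81 = 4.731 s.
Vertical velocity at impact: v_y = v_y0 − g t = 17.75 − 9.81 × 4.731 = −28.66 m/s.
Speed: |v| = √(vₓ² + v_y²) = √(63.15² + 28.66²) = 69.35 m/s.

69.4 m/s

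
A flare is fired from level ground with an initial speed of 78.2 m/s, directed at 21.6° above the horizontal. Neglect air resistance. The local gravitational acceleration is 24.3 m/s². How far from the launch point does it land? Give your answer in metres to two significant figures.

170 m

vₓ = 78.20 cos 21.6° = 72.71 m/s; v_y0 = 78.20 sin 21.6° = 28.79 m/s.
Time aloft: T = 2 v_y0 / g = 2 × 28.79 / 24.3 = 2.369 s.
Range: R = vₓ T = 72.71 × 2.369 = 172.3 m.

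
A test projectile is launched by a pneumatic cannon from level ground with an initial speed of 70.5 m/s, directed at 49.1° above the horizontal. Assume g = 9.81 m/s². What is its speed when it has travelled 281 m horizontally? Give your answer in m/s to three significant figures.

46.6 m/s

vₓ = 70.50 cos 49.1° = 46.16 m/s; v_y0 = 70.50 sin 49.1° = 53.29 m/s.
x = vₓ t ⇒ t = 281/46.16 = 6.088 s.
Vertical velocity there: v_y = v_y0 − g t = 53.29 − 9.81 × 6.088 = −6.432 m/s.
Speed: √(vₓ² + v_y²) = √(46.16² + 6.432²) = 46.61 m/s.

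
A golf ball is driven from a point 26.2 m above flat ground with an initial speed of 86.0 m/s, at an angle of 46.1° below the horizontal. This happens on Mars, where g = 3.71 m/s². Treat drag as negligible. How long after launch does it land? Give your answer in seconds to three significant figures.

Components: vₓ = 86.00 cos 46.1° = 59.63 m/s, v_y0 = −61.97 m/s (downward).
With up positive and y = 0 at the ground: y(t) = 26.2 + (−61.97) t − 1.855 t². Setting y = 0 and taking the positive root: t = [−61.97 + √(61.97² + 2·3.71·26.2)] / 3.71 = (−61.97 + 63.52) / 3.71 = 0.4176 s.

0.418 s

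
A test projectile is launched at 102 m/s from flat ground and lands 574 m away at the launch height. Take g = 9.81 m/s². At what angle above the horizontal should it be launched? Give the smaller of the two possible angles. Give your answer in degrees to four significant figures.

Level-ground range R = v₀² sin(2θ)/g ⇒ sin(2θ) = gR/v₀² = 9.81 × 574 / 102² = 0.5412.
2θ = 32.77° or 180° − 32.77° = 147.2°, so θ = 16.38° or 73.62°.
The smaller angle is 16.38°.

16.38°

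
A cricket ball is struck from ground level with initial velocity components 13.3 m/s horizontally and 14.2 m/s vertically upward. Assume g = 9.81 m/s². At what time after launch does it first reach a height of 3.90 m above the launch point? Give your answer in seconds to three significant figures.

Set y = v_y0 t − ½ g t² = 3.90: 4.905 t² − 14.20 t + 3.90 = 0.
Quadratic formula: t = (14.20 ± √125.12) / 9.81 = (14.20 ± 11.19) / 9.81 → t = 0.3073 s or 2.588 s.
The first (ascending) time is 0.3073 s.

0.307 s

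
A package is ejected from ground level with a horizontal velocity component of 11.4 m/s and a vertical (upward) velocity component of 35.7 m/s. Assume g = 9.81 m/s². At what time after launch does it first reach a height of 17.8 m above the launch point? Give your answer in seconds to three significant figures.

0.538 s

Set y = v_y0 t − ½ g t² = 17.8: 4.905 t² − 35.70 t + 17.8 = 0.
Quadratic formula: t = (35.70 ± √925.25) / 9.81 = (35.70 ± 30.42) / 9.81 → t = 0.5384 s or 6.740 s.
The first (ascending) time is 0.5384 s.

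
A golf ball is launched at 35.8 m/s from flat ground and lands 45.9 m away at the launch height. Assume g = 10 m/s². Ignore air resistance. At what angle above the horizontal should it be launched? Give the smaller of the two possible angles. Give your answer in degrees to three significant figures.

R = v₀² sin 2θ / g gives sin 2θ = gR/v₀² = 10.0·45.9/35.8² = 0.3581.
2θ = 20.99° or 180° − 20.99° = 159.0°, so θ = 10.49° or 79.51°.
The smaller angle is 10.49°.

10.5°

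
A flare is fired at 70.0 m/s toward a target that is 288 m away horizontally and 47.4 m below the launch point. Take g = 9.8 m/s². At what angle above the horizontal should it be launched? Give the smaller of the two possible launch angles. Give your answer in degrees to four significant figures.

Trajectory: y = x tanθ − g x² (1 + tan²θ)/(2v₀²). With x = 288, y = −47.4, v₀ = 70.0, g = 9.80:
82.94 tan²θ − 288 tanθ + (35.54) = 0.
tanθ = [288 ± √(288² − 4 × 82.94 × (35.54))] / (2 × 82.94) = (288 ± 266.7) / 165.9, giving tanθ = 0.1281 or 3.344.
θ = 7.302° or 73.35°; the smaller is 7.302°.

7.302°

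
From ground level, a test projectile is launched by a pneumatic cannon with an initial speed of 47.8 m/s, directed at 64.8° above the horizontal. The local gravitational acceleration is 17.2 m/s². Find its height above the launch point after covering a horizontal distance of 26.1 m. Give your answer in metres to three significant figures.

41.3 m

Components: vₓ = 47.80 cos 64.8° = 20.35 m/s, v_y0 = 47.80 sin 64.8° = 43.25 m/s.
At x = 26.1 m, t = x/vₓ = 26.1/20.35 = 1.282 s.
Height: y = v_y0 t − ½ g t² = 43.25 × 1.282 − 8.600 × 1.282² = 55.47 − 14.14 = 41.32 m.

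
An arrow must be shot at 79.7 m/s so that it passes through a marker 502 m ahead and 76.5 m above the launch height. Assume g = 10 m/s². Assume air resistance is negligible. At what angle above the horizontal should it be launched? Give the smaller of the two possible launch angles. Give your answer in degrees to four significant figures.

Trajectory: y = x tanθ − g x² (1 + tan²θ)/(2v₀²). With x = 502, y = 76.5, v₀ = 79.7, g = 10.0:
198.4 tan²θ − 502 tanθ + (274.9) = 0.
tanθ = [502 ± √(502² − 4 × 198.4 × (274.9))] / (2 × 198.4) = (502 ± 184.2) / 396.7, giving tanθ = 0.8012 or 1.730.
θ = 38.70° or 59.96°; the smaller is 38.70°.

38.70°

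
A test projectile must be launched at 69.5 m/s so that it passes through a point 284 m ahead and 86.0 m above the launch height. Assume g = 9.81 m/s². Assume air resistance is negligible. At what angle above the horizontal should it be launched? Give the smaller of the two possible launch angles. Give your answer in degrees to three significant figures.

37.1°

Trajectory: y = x tanθ − g x² (1 + tan²θ)/(2v₀²). With x = 284, y = 86.0, v₀ = 69.5, g = 9.81:
81.90 tan²θ − 284 tanθ + (167.9) = 0.
tanθ = [284 ± √(284² − 4 × 81.90 × (167.9))] / (2 × 81.90) = (284 ± 160.1) / 163.8, giving tanθ = 0.7561 or 2.711.
θ = 37.09° or 69.76°; the smaller is 37.09°.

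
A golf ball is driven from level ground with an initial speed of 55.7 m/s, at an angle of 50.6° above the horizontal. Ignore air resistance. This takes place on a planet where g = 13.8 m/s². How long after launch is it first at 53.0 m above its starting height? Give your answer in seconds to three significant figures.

Resolve: vₓ = 55.70 cos 50.6° = 35.35 m/s and v_y0 = 55.70 sin 50.6° = 43.04 m/s.
Require v_y0 t − ½ g t² = 53.0, i.e. 6.900 t² − 43.04 t + 53.0 = 0.
t = [43.04 ± √(43.04² − 2·13.8·53.0)] / 13.8 = (43.04 ± 19.74) / 13.8, so t = 1.688 s or t = 4.550 s.
The first (ascending) time is 1.688 s.

1.69 s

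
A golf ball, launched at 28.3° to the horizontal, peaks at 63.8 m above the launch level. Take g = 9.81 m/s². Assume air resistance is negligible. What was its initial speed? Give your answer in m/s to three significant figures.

74.6 m/s

At the peak v_y = 0, so v_y0 = √(2gH) = √(2 × 9.81 × 63.8) = 35.38 m/s.
v_y0 = v₀ sin θ ⇒ v₀ = 35.38 / sin 28.3° = 74.63 m/s.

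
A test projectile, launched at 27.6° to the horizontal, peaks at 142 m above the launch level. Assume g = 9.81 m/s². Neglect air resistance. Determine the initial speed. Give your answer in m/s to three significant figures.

At the peak v_y = 0, so v_y0 = √(2gH) = √(2 × 9.81 × 142) = 52.78 m/s.
v_y0 = v₀ sin θ ⇒ v₀ = 52.78 / sin 27.6° = 113.9 m/s.

114 m/s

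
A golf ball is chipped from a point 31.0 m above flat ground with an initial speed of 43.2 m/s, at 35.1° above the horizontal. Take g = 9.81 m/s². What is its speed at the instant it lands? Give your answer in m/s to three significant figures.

49.7 m/s

Components: vₓ = 43.20 cos 35.1° = 35.34 m/s, v_y0 = 43.20 sin 35.1° = 24.84 m/s.
Vertical motion (up positive, ground at y = 0): 4.905 t² − (24.84) t − 31.0 = 0, so t = (24.84 + √(24.84² + 2·9.81·31.0)) / 9.81 = (24.84 + 35.00) / 9.81 = 6.100 s.
Vertical velocity at impact: v_y = v_y0 − g t = 24.84 − 9.81 × 6.100 = −35.00 m/s.
Speed: |v| = √(vₓ² + v_y²) = √(35.34² + 35.00²) = 49.74 m/s.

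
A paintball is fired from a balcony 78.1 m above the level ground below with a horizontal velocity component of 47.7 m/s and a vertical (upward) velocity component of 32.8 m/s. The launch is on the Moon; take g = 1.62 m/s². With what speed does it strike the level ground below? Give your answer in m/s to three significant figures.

60.0 m/s

With up positive and y = 0 at the ground: y(t) = 78.1 + (32.80) t − 0.8100 t². Setting y = 0 and taking the positive root: t = [32.80 + √(32.80² + 2·1.62·78.1)] / 1.62 = (32.80 + 36.45) / 1.62 = 42.75 s.
Vertical velocity at impact: v_y = v_y0 − g t = 32.80 − 1.62 × 42.75 = −36.45 m/s.
Speed: |v| = √(vₓ² + v_y²) = √(47.70² + 36.45²) = 60.03 m/s.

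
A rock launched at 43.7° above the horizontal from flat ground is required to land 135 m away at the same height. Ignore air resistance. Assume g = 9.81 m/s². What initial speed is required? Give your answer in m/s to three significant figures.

36.4 m/s

Level-ground range: R = v₀² sin(2θ)/g, so v₀ = √(gR / sin 2θ).
v₀ = √(9.81 × 135 / sin 87.40°) = √(1324 / 0.9990) = √1325.7 = 36.41 m/s.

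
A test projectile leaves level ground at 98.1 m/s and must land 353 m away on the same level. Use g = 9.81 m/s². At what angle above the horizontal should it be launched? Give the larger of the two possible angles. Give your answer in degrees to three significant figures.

79.5°

From R = (v₀²/g) sin 2θ: sin 2θ = 9.81 × 353 / 9623.6 = 0.3598.
2θ = 21.09° or 180° − 21.09° = 158.9°, so θ = 10.55° or 79.45°.
The larger angle is 79.45°.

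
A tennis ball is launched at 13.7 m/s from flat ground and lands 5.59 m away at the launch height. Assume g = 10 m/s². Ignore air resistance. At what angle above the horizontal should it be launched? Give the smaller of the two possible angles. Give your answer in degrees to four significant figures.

8.664°

Level-ground range R = v₀² sin(2θ)/g ⇒ sin(2θ) = gR/v₀² = 10.0 × 5.59 / 13.7² = 0.2978.
2θ = 17.33° or 180° − 17.33° = 162.7°, so θ = 8.664° or 81.34°.
The smaller angle is 8.664°.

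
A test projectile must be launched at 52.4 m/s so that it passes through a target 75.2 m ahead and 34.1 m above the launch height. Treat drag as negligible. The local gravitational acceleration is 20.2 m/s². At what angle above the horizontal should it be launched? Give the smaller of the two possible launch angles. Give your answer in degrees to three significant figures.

45.4°

Trajectory: y = x tanθ − g x² (1 + tan²θ)/(2v₀²). With x = 75.2, y = 34.1, v₀ = 52.4, g = 20.2:
20.80 tan²θ − 75.2 tanθ + (54.90) = 0.
tanθ = [75.2 ± √(75.2² − 4 × 20.80 × (54.90))] / (2 × 20.80) = (75.2 ± 32.97) / 41.60, giving tanθ = 1.015 or 2.600.
θ = 45.43° or 68.96°; the smaller is 45.43°.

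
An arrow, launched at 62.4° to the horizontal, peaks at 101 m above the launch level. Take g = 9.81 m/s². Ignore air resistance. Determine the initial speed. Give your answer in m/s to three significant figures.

50.2 m/s

At the peak v_y = 0, so v_y0 = √(2gH) = √(2 × 9.81 × 101) = 44.52 m/s.
v_y0 = v₀ sin θ ⇒ v₀ = 44.52 / sin 62.4° = 50.23 m/s.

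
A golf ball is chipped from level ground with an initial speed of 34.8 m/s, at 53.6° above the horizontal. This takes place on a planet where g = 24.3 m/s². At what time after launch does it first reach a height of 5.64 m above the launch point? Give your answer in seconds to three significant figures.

Horizontal component vₓ = 34.80 cos 53.6° = 20.65 m/s; vertical v_y0 = 34.80 sin 53.6° = 28.01 m/s.
Set y = v_y0 t − ½ g t² = 5.64: 12.15 t² − 28.01 t + 5.64 = 0.
t = [28.01 ± √(28.01² − 2·24.3·5.64)] / 24.3 = (28.01 ± 22.59) / 24.3, so t = 0.2229 s or t = 2.082 s.
The first (ascending) time is 0.2229 s.

0.223 s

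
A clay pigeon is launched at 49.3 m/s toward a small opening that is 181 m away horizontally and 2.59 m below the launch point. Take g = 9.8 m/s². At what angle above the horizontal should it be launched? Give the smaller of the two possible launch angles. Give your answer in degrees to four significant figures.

Trajectory: y = x tanθ − g x² (1 + tan²θ)/(2v₀²). With x = 181, y = −2.59, v₀ = 49.3, g = 9.80:
66.05 tan²θ − 181 tanθ + (63.46) = 0.
tanθ = [181 ± √(181² − 4 × 66.05 × (63.46))] / (2 × 66.05) = (181 ± 126.5) / 132.1, giving tanθ = 0.4128 or 2.328.
θ = 22.43° or 66.75°; the smaller is 22.43°.

22.43°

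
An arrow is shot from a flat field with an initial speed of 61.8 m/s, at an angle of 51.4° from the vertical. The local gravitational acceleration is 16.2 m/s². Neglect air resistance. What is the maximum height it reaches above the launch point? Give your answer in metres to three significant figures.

45.9 m

Components: vₓ = 61.80 sin 51.4° = 48.30 m/s, v_y0 = 61.80 cos 51.4° = 38.56 m/s.
Peak height H = v_y0² / (2g) = 1486.5 / 32.40 = 45.88 m.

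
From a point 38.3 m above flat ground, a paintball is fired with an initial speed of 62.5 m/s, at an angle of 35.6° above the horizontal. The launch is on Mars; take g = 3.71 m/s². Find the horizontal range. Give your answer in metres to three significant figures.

Horizontal component vₓ = 62.50 cos 35.6° = 50.82 m/s; vertical v_y0 = 62.50 sin 35.6° = 36.38 m/s.
Vertical motion (up positive, ground at y = 0): 1.855 t² − (36.38) t − 38.3 = 0, so t = (36.38 + √(36.38² + 2·3.71·38.3)) / 3.71 = (36.38 + 40.10) / 3.71 = 20.61 s.
Horizontal distance: R = vₓ t = 50.82 × 20.61 = 1048 m.

1050 m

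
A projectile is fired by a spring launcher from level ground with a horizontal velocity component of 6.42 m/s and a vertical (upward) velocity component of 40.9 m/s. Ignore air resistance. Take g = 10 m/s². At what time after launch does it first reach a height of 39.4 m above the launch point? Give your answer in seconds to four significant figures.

Height y(t) = 40.90 t − 5.000 t² = 39.4 gives 5.000 t² − 40.90 t + 39.4 = 0.
t = [40.90 ± √(40.90² − 2·10.0·39.4)] / 10.0 = (40.90 ± 29.75) / 10.0, so t = 1.115 s or t = 7.065 s.
The first (ascending) time is 1.115 s.

1.115 s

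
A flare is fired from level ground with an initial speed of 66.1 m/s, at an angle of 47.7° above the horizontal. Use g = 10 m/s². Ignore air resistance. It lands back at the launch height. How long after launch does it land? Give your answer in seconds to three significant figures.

9.78 s

Components: vₓ = 66.10 cos 47.7° = 44.49 m/s, v_y0 = 66.10 sin 47.7° = 48.89 m/s.
Landing at launch height ⇒ T = 2 v_y0 / g = 2 × 48.89 / 10.0 = 9.778 s.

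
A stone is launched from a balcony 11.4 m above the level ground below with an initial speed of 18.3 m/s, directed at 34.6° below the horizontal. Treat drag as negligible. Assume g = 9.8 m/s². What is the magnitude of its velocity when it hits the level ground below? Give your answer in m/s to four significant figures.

23.63 m/s

Components: vₓ = 18.30 cos 34.6° = 15.06 m/s, v_y0 = −10.39 m/s (downward).
Vertical motion (up positive, ground at y = 0): 4.900 t² − (−10.39) t − 11.4 = 0, so t = (−10.39 + √(10.39² + 2·9.80·11.4)) / 9.80 = (−10.39 + 18.21) / 9.80 = 0.7973 s.
Vertical velocity at impact: v_y = v_y0 − g t = −10.39 − 9.80 × 0.7973 = −18.21 m/s.
Speed: |v| = √(vₓ² + v_y²) = √(15.06² + 18.21²) = 23.63 m/s.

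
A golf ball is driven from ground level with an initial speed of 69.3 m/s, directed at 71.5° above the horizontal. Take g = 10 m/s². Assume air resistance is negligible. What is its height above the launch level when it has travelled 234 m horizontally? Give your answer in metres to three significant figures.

Components: vₓ = 69.30 cos 71.5° = 21.99 m/s, v_y0 = 69.30 sin 71.5° = 65.72 m/s.
At x = 234 m, t = x/vₓ = 234/21.99 = 10.64 s.
Height: y = v_y0 t − ½ g t² = 65.72 × 10.64 − 5.000 × 10.64² = 699.4 − 566.2 = 133.1 m.

133 m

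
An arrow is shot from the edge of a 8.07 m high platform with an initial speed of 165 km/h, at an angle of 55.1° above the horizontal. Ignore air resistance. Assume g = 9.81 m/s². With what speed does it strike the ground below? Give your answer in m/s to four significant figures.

47.53 m/s

Convert: 165 km/h = 165/3.6 = 45.83 m/s.
Resolve: vₓ = 45.83 cos 55.1° = 26.22 m/s and v_y0 = 45.83 sin 55.1° = 37.59 m/s.
Vertical motion (up positive, ground at y = 0): 4.905 t² − (37.59) t − 8.07 = 0, so t = (37.59 + √(37.59² + 2·9.81·8.07)) / 9.81 = (37.59 + 39.64) / 9.81 = 7.873 s.
Vertical velocity at impact: v_y = v_y0 − g t = 37.59 − 9.81 × 7.873 = −39.64 m/s.
Speed: |v| = √(vₓ² + v_y²) = √(26.22² + 39.64²) = 47.53 m/s.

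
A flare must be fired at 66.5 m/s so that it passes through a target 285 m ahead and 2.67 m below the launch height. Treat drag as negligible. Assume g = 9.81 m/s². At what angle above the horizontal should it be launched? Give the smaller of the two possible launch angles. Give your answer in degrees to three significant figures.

Trajectory: y = x tanθ − g x² (1 + tan²θ)/(2v₀²). With x = 285, y = −2.67, v₀ = 66.5, g = 9.81:
90.09 tan²θ − 285 tanθ + (87.42) = 0.
tanθ = [285 ± √(285² − 4 × 90.09 × (87.42))] / (2 × 90.09) = (285 ± 223.0) / 180.2, giving tanθ = 0.3442 or 2.819.
θ = 18.99° or 70.47°; the smaller is 18.99°.

19.0°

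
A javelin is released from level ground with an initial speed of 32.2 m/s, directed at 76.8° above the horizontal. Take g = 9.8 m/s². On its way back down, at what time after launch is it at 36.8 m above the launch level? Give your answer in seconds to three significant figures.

Horizontal component vₓ = 32.20 cos 76.8° = 7.353 m/s; vertical v_y0 = 32.20 sin 76.8° = 31.35 m/s.
Set y = v_y0 t − ½ g t² = 36.8: 4.900 t² − 31.35 t + 36.8 = 0.
Quadratic formula: t = (31.35 ± √261.49) / 9.80 = (31.35 ± 16.17) / 9.80 → t = 1.549 s or 4.849 s.
The descending-branch root is 4.849 s.

4.85 s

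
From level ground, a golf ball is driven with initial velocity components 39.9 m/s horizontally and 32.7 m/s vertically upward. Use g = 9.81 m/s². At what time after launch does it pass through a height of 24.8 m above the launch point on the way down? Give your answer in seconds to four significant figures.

Require v_y0 t − ½ g t² = 24.8, i.e. 4.905 t² − 32.70 t + 24.8 = 0.
Quadratic formula: t = (32.70 ± √582.71) / 9.81 = (32.70 ± 24.14) / 9.81 → t = 0.8726 s or 5.794 s.
The descending-branch root is 5.794 s.

5.794 s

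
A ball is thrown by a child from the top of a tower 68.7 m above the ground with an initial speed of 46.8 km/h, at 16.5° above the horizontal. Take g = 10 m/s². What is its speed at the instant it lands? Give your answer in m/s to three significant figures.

Convert: 46.8 km/h = 46.8/3.6 = 13.00 m/s.
vₓ = 13.00 cos 16.5° = 12.46 m/s; v_y0 = 13.00 sin 16.5° = 3.692 m/s.
With up positive and y = 0 at the ground: y(t) = 68.7 + (3.692) t − 5.000 t². Setting y = 0 and taking the positive root: t = [3.692 + √(3.692² + 2·10.0·68.7)] / 10.0 = (3.692 + 37.25) / 10.0 = 4.094 s.
Vertical velocity at impact: v_y = v_y0 − g t = 3.692 − 10.0 × 4.094 = −37.25 m/s.
Speed: |v| = √(vₓ² + v_y²) = √(12.46² + 37.25²) = 39.28 m/s.

39.3 m/s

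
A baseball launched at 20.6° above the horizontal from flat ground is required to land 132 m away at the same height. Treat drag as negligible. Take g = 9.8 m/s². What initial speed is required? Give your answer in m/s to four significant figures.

44.32 m/s

On level ground R = v₀² sin 2θ / g ⇒ v₀ = √(gR / sin 2θ).
v₀ = √(9.80 × 132 / sin 41.20°) = √(1294 / 0.6587) = √1963.9 = 44.32 m/s.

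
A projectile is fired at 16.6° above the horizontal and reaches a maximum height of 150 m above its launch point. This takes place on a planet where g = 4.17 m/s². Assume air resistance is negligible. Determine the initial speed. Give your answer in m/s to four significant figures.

123.8 m/s

At the peak v_y = 0, so v_y0 = √(2gH) = √(2 × 4.17 × 150) = 35.37 m/s.
v_y0 = v₀ sin θ ⇒ v₀ = 35.37 / sin 16.6° = 123.8 m/s.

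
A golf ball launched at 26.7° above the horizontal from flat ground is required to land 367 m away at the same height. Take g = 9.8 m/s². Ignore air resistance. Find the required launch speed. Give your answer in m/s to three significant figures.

66.9 m/s

From R = (v₀² / g) sin 2θ: v₀ = √(gR / sin 2θ).
v₀ = √(9.80 × 367 / sin 53.40°) = √(3597 / 0.8028) = √4480.0 = 66.93 m/s.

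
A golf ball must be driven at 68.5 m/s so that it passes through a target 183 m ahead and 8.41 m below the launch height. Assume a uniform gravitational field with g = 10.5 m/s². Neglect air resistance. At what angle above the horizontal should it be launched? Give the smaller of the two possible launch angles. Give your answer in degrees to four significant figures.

Trajectory: y = x tanθ − g x² (1 + tan²θ)/(2v₀²). With x = 183, y = −8.41, v₀ = 68.5, g = 10.5:
37.47 tan²θ − 183 tanθ + (29.06) = 0.
tanθ = [183 ± √(183² − 4 × 37.47 × (29.06))] / (2 × 37.47) = (183 ± 170.7) / 74.94, giving tanθ = 0.1643 or 4.720.
θ = 9.332° or 78.04°; the smaller is 9.332°.

9.332°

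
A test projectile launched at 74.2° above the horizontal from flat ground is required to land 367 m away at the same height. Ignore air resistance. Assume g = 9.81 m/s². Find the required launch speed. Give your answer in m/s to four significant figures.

Level-ground range: R = v₀² sin(2θ)/g, so v₀ = √(gR / sin 2θ).
v₀ = √(9.81 × 367 / sin 148.4°) = √(3600 / 0.5240) = √6870.9 = 82.89 m/s.

82.89 m/s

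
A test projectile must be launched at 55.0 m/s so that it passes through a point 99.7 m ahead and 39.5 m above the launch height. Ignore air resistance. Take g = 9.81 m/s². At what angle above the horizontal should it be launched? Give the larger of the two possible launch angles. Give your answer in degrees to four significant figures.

Trajectory: y = x tanθ − g x² (1 + tan²θ)/(2v₀²). With x = 99.7, y = 39.5, v₀ = 55.0, g = 9.81:
16.12 tan²θ − 99.7 tanθ + (55.62) = 0.
tanθ = [99.7 ± √(99.7² − 4 × 16.12 × (55.62))] / (2 × 16.12) = (99.7 ± 79.71) / 32.24, giving tanθ = 0.6200 or 5.566.
θ = 31.80° or 79.81°; the larger is 79.81°.

79.81°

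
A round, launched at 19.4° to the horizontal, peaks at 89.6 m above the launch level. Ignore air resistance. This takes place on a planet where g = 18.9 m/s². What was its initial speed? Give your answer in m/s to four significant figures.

175.2 m/s

At the peak v_y = 0, so v_y0 = √(2gH) = √(2 × 18.9 × 89.6) = 58.20 m/s.
v_y0 = v₀ sin θ ⇒ v₀ = 58.20 / sin 19.4° = 175.2 m/s.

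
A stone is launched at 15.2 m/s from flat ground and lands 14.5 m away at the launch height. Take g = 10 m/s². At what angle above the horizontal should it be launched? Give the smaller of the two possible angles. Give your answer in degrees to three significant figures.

19.4°

R = v₀² sin 2θ / g gives sin 2θ = gR/v₀² = 10.0·14.5/15.2² = 0.6276.
2θ = 38.87° or 180° − 38.87° = 141.1°, so θ = 19.44° or 70.56°.
The smaller angle is 19.44°.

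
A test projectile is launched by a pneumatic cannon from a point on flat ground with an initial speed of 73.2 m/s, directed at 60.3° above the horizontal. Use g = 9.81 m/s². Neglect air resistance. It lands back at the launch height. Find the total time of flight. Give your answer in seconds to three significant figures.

Horizontal component vₓ = 73.20 cos 60.3° = 36.27 m/s; vertical v_y0 = 73.20 sin 60.3° = 63.58 m/s.
Landing at launch height ⇒ T = 2 v_y0 / g = 2 × 63.58 / 9.81 = 12.96 s.

13.0 s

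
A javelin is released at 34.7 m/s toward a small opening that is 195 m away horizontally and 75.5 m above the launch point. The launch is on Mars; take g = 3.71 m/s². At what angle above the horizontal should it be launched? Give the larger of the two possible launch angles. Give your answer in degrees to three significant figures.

67.0°

Trajectory: y = x tanθ − g x² (1 + tan²θ)/(2v₀²). With x = 195, y = 75.5, v₀ = 34.7, g = 3.71:
58.58 tan²θ − 195 tanθ + (134.1) = 0.
tanθ = [195 ± √(195² − 4 × 58.58 × (134.1))] / (2 × 58.58) = (195 ± 81.28) / 117.2, giving tanθ = 0.9706 or 2.358.
θ = 44.15° or 67.02°; the larger is 67.02°.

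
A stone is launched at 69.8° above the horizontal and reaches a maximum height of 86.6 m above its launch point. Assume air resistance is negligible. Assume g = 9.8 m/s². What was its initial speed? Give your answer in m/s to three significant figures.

At the peak v_y = 0, so v_y0 = √(2gH) = √(2 × 9.80 × 86.6) = 41.20 m/s.
v_y0 = v₀ sin θ ⇒ v₀ = 41.20 / sin 69.8° = 43.90 m/s.

43.9 m/s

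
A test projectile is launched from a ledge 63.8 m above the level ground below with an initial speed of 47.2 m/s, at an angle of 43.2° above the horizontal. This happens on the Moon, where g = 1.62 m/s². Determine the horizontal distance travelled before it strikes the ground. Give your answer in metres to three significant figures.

1440 m

Resolve: vₓ = 47.20 cos 43.2° = 34.41 m/s and v_y0 = 47.20 sin 43.2° = 32.31 m/s.
Vertical motion (up positive, ground at y = 0): 0.8100 t² − (32.31) t − 63.8 = 0, so t = (32.31 + √(32.31² + 2·1.62·63.8)) / 1.62 = (32.31 + 35.37) / 1.62 = 41.78 s.
Horizontal distance: R = vₓ t = 34.41 × 41.78 = 1437 m.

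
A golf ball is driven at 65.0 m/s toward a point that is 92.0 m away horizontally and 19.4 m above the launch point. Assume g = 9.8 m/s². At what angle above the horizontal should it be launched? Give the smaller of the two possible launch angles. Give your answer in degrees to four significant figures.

18.22°

Trajectory: y = x tanθ − g x² (1 + tan²θ)/(2v₀²). With x = 92.0, y = 19.4, v₀ = 65.0, g = 9.80:
9.816 tan²θ − 92.0 tanθ + (29.22) = 0.
tanθ = [92.0 ± √(92.0² − 4 × 9.816 × (29.22))] / (2 × 9.816) = (92.0 ± 85.54) / 19.63, giving tanθ = 0.3291 or 9.043.
θ = 18.22° or 83.69°; the smaller is 18.22°.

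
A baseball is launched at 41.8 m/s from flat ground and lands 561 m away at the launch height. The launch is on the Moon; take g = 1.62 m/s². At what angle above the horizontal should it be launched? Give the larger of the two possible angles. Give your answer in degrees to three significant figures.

74.3°

Level-ground range R = v₀² sin(2θ)/g ⇒ sin(2θ) = gR/v₀² = 1.62 × 561 / 41.8² = 0.5201.
2θ = 31.34° or 180° − 31.34° = 148.7°, so θ = 15.67° or 74.33°.
The larger angle is 74.33°.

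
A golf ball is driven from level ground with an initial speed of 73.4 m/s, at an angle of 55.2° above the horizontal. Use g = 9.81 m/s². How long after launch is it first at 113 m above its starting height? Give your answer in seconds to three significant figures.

2.31 s

Components: vₓ = 73.40 cos 55.2° = 41.89 m/s, v_y0 = 73.40 sin 55.2° = 60.27 m/s.
Set y = v_y0 t − ½ g t² = 113: 4.905 t² − 60.27 t + 113 = 0.
t = [60.27 ± √(60.27² − 2·9.81·113)] / 9.81 = (60.27 ± 37.63) / 9.81, so t = 2.309 s or t = 9.979 s.
The first (ascending) time is 2.309 s.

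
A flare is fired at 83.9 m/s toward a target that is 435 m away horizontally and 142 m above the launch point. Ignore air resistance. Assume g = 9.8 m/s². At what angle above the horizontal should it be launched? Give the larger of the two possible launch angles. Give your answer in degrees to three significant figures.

Trajectory: y = x tanθ − g x² (1 + tan²θ)/(2v₀²). With x = 435, y = 142, v₀ = 83.9, g = 9.80:
131.7 tan²θ − 435 tanθ + (273.7) = 0.
tanθ = [435 ± √(435² − 4 × 131.7 × (273.7))] / (2 × 131.7) = (435 ± 212.2) / 263.4, giving tanθ = 0.8459 or 2.457.
θ = 40.23° or 67.85°; the larger is 67.85°.

67.8°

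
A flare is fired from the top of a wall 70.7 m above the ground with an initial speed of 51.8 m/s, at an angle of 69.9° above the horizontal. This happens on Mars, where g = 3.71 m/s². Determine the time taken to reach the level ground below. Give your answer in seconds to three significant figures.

27.6 s

Components: vₓ = 51.80 cos 69.9° = 17.80 m/s, v_y0 = 51.80 sin 69.9° = 48.65 m/s.
The projectile lands when y = 70.7 + (48.65) t − ½·3.71·t² = 0. Positive root: t = (48.65 + √(48.65² + 2·3.71·70.7)) / 3.71 = (48.65 + 53.77) / 3.71 = 27.60 s.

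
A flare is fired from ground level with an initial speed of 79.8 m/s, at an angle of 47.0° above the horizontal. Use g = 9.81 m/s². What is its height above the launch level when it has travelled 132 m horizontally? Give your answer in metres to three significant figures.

113 m

Resolve: vₓ = 79.80 cos 47.0° = 54.42 m/s and v_y0 = 79.80 sin 47.0° = 58.36 m/s.
At x = 132 m, t = x/vₓ = 132/54.42 = 2.425 s.
Height: y = v_y0 t − ½ g t² = 58.36 × 2.425 − 4.905 × 2.425² = 141.6 − 28.85 = 112.7 m.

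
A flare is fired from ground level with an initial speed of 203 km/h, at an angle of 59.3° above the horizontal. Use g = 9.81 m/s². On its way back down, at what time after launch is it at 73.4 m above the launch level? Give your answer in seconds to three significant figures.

Convert: 203 km/h = 203/3.6 = 56.39 m/s.
vₓ = 56.39 cos 59.3° = 28.79 m/s; v_y0 = 56.39 sin 59.3° = 48.49 m/s.
Require v_y0 t − ½ g t² = 73.4, i.e. 4.905 t² − 48.49 t + 73.4 = 0.
Quadratic formula: t = (48.49 ± √910.80) / 9.81 = (48.49 ± 30.18) / 9.81 → t = 1.866 s or 8.019 s.
The descending-branch root is 8.019 s.

8.02 s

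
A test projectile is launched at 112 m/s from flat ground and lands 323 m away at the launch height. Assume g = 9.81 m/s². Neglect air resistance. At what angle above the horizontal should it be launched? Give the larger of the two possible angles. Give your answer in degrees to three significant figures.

82.7°

From R = (v₀²/g) sin 2θ: sin 2θ = 9.81 × 323 / 12544 = 0.2526.
2θ = 14.63° or 180° − 14.63° = 165.4°, so θ = 7.316° or 82.68°.
The larger angle is 82.68°.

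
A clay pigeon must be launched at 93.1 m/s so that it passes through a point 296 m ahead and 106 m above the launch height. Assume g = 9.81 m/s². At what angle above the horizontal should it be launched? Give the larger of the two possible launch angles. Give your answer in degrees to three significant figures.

Trajectory: y = x tanθ − g x² (1 + tan²θ)/(2v₀²). With x = 296, y = 106, v₀ = 93.1, g = 9.81:
49.58 tan²θ − 296 tanθ + (155.6) = 0.
tanθ = [296 ± √(296² − 4 × 49.58 × (155.6))] / (2 × 49.58) = (296 ± 238.2) / 99.16, giving tanθ = 0.5824 or 5.387.
θ = 30.22° or 79.48°; the larger is 79.48°.

79.5°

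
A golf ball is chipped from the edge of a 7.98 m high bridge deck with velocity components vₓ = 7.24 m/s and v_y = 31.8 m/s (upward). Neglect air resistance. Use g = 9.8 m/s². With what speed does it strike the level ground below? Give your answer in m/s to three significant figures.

Vertical motion (up positive, ground at y = 0): 4.900 t² − (31.80) t − 7.98 = 0, so t = (31.80 + √(31.80² + 2·9.80·7.98)) / 9.80 = (31.80 + 34.17) / 9.80 = 6.732 s.
Vertical velocity at impact: v_y = v_y0 − g t = 31.80 − 9.80 × 6.732 = −34.17 m/s.
Speed: |v| = √(vₓ² + v_y²) = √(7.240² + 34.17²) = 34.93 m/s.

34.9 m/s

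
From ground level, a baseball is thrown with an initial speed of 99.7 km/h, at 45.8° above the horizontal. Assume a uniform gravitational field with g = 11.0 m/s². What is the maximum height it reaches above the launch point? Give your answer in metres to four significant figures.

17.92 m

Convert: 99.7 km/h = 99.7/3.6 = 27.69 m/s.
Components: vₓ = 27.69 cos 45.8° = 19.31 m/s, v_y0 = 27.69 sin 45.8° = 19.85 m/s.
Peak height H = v_y0² / (2g) = 394.20 / 22.00 = 17.92 m.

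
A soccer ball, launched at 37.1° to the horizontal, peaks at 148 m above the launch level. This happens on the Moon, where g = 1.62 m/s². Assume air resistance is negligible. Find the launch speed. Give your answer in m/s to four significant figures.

36.30 m/s

At the peak v_y = 0, so v_y0 = √(2gH) = √(2 × 1.62 × 148) = 21.90 m/s.
v_y0 = v₀ sin θ ⇒ v₀ = 21.90 / sin 37.1° = 36.30 m/s.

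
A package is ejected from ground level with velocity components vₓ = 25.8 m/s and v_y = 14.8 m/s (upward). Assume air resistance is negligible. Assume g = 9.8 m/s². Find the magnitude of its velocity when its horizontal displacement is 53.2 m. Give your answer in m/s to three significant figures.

x = vₓ t ⇒ t = 53.2/25.80 = 2.062 s.
Vertical velocity there: v_y = v_y0 − g t = 14.80 − 9.80 × 2.062 = −5.408 m/s.
Speed: √(vₓ² + v_y²) = √(25.80² + 5.408²) = 26.36 m/s.

26.4 m/s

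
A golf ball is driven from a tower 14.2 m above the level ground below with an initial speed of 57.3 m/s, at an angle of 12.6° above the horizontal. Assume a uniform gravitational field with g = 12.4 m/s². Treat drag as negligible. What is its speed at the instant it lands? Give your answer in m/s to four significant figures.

Components: vₓ = 57.30 cos 12.6° = 55.92 m/s, v_y0 = 57.30 sin 12.6° = 12.50 m/s.
The projectile lands when y = 14.2 + (12.50) t − ½·12.4·t² = 0. Positive root: t = (12.50 + √(12.50² + 2·12.4·14.2)) / 12.4 = (12.50 + 22.55) / 12.4 = 2.826 s.
Vertical velocity at impact: v_y = v_y0 − g t = 12.50 − 12.4 × 2.826 = −22.55 m/s.
Speed: |v| = √(vₓ² + v_y²) = √(55.92² + 22.55²) = 60.29 m/s.

60.29 m/s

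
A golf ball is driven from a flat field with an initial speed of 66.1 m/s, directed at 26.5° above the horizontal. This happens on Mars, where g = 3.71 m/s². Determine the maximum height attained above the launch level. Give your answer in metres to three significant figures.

117 m

Resolve: vₓ = 66.10 cos 26.5° = 59.16 m/s and v_y0 = 66.10 sin 26.5° = 29.49 m/s.
Maximum height: H = v_y0² / (2g) = 29.49² / (2 × 3.71) = 117.2 m.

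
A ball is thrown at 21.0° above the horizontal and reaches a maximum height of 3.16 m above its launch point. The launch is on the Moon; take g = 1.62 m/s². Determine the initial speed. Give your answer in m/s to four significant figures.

8.929 m/s

At the peak v_y = 0, so v_y0 = √(2gH) = √(2 × 1.62 × 3.16) = 3.200 m/s.
v_y0 = v₀ sin θ ⇒ v₀ = 3.200 / sin 21.0° = 8.929 m/s.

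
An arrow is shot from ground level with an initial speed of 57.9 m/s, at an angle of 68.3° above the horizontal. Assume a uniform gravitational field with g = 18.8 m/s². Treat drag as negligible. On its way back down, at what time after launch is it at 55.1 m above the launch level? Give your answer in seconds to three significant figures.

4.39 s

Resolve: vₓ = 57.90 cos 68.3° = 21.41 m/s and v_y0 = 57.90 sin 68.3° = 53.80 m/s.
Set y = v_y0 t − ½ g t² = 55.1: 9.400 t² − 53.80 t + 55.1 = 0.
Quadratic formula: t = (53.80 ± √822.33) / 18.8 = (53.80 ± 28.68) / 18.8 → t = 1.336 s or 4.387 s.
The descending-branch root is 4.387 s.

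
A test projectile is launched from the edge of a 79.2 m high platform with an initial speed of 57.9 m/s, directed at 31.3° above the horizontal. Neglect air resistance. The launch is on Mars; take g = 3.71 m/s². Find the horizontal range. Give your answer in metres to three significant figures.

Horizontal component vₓ = 57.90 cos 31.3° = 49.47 m/s; vertical v_y0 = 57.90 sin 31.3° = 30.08 m/s.
Vertical motion (up positive, ground at y = 0): 1.855 t² − (30.08) t − 79.2 = 0, so t = (30.08 + √(30.08² + 2·3.71·79.2)) / 3.71 = (30.08 + 38.63) / 3.71 = 18.52 s.
Horizontal distance: R = vₓ t = 49.47 × 18.52 = 916.3 m.

916 m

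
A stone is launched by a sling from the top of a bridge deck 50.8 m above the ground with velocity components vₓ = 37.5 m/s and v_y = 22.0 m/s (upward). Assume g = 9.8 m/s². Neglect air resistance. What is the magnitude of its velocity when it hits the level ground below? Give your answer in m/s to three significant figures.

53.7 m/s

With up positive and y = 0 at the ground: y(t) = 50.8 + (22.00) t − 4.900 t². Setting y = 0 and taking the positive root: t = [22.00 + √(22.00² + 2·9.80·50.8)] / 9.80 = (22.00 + 38.47) / 9.80 = 6.170 s.
Vertical velocity at impact: v_y = v_y0 − g t = 22.00 − 9.80 × 6.170 = −38.47 m/s.
Speed: |v| = √(vₓ² + v_y²) = √(37.50² + 38.47²) = 53.72 m/s.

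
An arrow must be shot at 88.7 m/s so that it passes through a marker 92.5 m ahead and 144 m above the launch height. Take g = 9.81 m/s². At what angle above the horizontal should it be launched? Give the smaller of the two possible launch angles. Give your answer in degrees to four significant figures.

60.97°

Trajectory: y = x tanθ − g x² (1 + tan²θ)/(2v₀²). With x = 92.5, y = 144, v₀ = 88.7, g = 9.81:
5.334 tan²θ − 92.5 tanθ + (149.3) = 0.
tanθ = [92.5 ± √(92.5² − 4 × 5.334 × (149.3))] / (2 × 5.334) = (92.5 ± 73.28) / 10.67, giving tanθ = 1.802 or 15.54.
θ = 60.97° or 86.32°; the smaller is 60.97°.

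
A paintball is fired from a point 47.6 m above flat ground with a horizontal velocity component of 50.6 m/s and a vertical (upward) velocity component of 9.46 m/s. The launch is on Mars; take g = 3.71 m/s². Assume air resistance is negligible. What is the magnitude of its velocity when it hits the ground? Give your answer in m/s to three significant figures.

54.8 m/s

Vertical motion (up positive, ground at y = 0): 1.855 t² − (9.460) t − 47.6 = 0, so t = (9.460 + √(9.460² + 2·3.71·47.6)) / 3.71 = (9.460 + 21.04) / 3.71 = 8.221 s.
Vertical velocity at impact: v_y = v_y0 − g t = 9.460 − 3.71 × 8.221 = −21.04 m/s.
Speed: |v| = √(vₓ² + v_y²) = √(50.60² + 21.04²) = 54.80 m/s.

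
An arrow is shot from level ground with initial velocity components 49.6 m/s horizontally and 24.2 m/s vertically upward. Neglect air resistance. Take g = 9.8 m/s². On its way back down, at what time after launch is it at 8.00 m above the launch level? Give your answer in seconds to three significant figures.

Require v_y0 t − ½ g t² = 8.00, i.e. 4.900 t² − 24.20 t + 8.00 = 0.
t = [24.20 ± √(24.20² − 2·9.80·8.00)] / 9.80 = (24.20 ± 20.71) / 9.80, so t = 0.3563 s or t = 4.582 s.
The descending-branch root is 4.582 s.

4.58 s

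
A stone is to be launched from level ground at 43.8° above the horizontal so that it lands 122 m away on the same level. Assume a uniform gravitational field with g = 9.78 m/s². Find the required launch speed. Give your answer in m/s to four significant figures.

34.56 m/s

On level ground R = v₀² sin 2θ / g ⇒ v₀ = √(gR / sin 2θ).
v₀ = √(9.78 × 122 / sin 87.60°) = √(1193 / 0.9991) = √1194.2 = 34.56 m/s.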